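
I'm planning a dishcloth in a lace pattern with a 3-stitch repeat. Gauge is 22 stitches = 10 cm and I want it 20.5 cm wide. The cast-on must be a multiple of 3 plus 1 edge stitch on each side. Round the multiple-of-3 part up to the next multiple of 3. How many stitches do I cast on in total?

22 / 10 = 2.2 sts per cm.
20.5 × 2.2 = 45.10 sts.
Less 2 edge sts → 43.10 for the repeat.
Next multiple of 3: 45.
Add back 2 edge sts → 47.

47 stitches.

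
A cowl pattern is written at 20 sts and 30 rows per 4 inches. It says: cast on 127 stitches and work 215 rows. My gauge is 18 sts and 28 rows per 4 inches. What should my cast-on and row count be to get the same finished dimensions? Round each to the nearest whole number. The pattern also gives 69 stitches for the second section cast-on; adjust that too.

Cast on 114 stitches; work 201 rows; second section cast-on 62 stitches.

Stitches: 127 × 18/20 = 114.30 → 114.
Rows: 215 × 28/30 = 200.67 → 201.
second section cast-on: 69 × 18/20 = 62.10 → 62.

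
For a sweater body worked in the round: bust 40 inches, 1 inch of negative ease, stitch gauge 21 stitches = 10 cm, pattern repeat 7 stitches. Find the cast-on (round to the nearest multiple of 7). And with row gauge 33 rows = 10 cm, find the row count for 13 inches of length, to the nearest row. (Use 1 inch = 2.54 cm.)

Cast on 210 stitches; work 109 rows.

Finished = 40 − 1 = 39 inches.
39 inches × 2.54 = 99.06 cm.
21/10 = 2.1 sts per cm; 99.06 × 2.1 = 208.03 sts.
Nearest multiple of 7 → 210.
13 inches = 33.02 cm; × 3.3 = 108.97 → 109 rows.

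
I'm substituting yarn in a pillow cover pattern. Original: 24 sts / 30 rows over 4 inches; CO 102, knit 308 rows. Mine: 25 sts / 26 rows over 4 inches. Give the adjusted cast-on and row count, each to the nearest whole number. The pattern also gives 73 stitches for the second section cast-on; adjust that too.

Stitches: 102 × 25/24 = 106.25 → 106.
Rows: 308 × 26/30 = 266.93 → 267.
second section cast-on: 73 × 25/24 = 76.04 → 76.

Cast on 106 stitches; work 267 rows; second section cast-on 76 stitches.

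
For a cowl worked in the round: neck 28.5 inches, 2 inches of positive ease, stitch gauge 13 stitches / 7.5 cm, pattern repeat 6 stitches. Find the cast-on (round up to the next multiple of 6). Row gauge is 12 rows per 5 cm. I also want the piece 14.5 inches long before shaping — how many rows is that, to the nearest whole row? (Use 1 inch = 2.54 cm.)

Finished = 28.5 + 2 = 30.5 inches.
30.5 inches × 2.54 = 77.47 cm.
13/7.5 = 1.733 sts per cm; 77.47 × 1.733 = 134.28 sts.
Next multiple of 6 → 138.
14.5 inches = 36.83 cm; × 2.4 = 88.39 → 88 rows.

Cast on 138 stitches; work 88 rows.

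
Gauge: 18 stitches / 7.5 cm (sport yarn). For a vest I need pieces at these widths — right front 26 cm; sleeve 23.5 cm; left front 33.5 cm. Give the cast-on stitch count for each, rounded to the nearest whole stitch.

right front 62; sleeve 56; left front 80.

Rate = 18/7.5 = 2.4 sts per cm.
right front: 26 × 2.4 = 62.40 → 62.
sleeve: 23.5 × 2.4 = 56.40 → 56.
left front: 33.5 × 2.4 = 80.40 → 80.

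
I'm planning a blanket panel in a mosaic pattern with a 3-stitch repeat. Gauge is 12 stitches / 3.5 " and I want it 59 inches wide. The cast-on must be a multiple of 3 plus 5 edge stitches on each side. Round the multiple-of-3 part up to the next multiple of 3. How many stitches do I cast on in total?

12 / 3.5 = 3.429 sts per inch.
59 × 3.429 = 202.29 sts.
Less 10 edge sts → 192.29 for the repeat.
Next multiple of 3: 195.
Add back 10 edge sts → 205.

Cast on 205 stitches.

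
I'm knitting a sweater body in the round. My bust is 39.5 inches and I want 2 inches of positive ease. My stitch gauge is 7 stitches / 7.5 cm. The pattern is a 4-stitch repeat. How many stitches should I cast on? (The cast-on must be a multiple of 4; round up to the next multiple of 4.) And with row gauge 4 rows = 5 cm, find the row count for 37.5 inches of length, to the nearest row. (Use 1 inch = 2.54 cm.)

Finished = 39.5 + 2 = 41.5 inches.
41.5 inches × 2.54 = 105.41 cm.
7/7.5 = 0.933 sts per cm; 105.41 × 0.933 = 98.38 sts.
Next multiple of 4 → 100.
37.5 inches = 95.25 cm; × 0.8 = 76.20 → 76 rows.

Cast on 100 stitches; work 76 rows.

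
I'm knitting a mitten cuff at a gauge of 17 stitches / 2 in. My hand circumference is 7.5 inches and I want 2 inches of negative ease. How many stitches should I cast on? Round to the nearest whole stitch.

Finished = 7.5 − 2 = 5.5 in.
17 / 2 = 8.5 sts per inch.
5.50 × 8.5 = 46.75 sts.
→ 47 sts.

CO 47 sts.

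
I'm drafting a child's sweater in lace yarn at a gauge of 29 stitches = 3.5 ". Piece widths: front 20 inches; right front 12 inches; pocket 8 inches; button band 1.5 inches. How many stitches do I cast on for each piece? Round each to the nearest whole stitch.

Rate = 29/3.5 = 8.286 sts per in.
front: 20 × 8.286 = 165.71 → 166.
right front: 12 × 8.286 = 99.43 → 99.
pocket: 8 × 8.286 = 66.29 → 66.
button band: 1.5 × 8.286 = 12.43 → 12.

front 166; right front 99; pocket 66; button band 12.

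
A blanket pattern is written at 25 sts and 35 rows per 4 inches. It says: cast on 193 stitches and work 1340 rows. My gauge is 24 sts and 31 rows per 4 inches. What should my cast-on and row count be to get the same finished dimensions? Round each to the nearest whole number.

Stitches: 193 × 24/25 = 185.28 → 185.
Rows: 1340 × 31/35 = 1186.86 → 1187.

Cast on 185 stitches; work 1187 rows.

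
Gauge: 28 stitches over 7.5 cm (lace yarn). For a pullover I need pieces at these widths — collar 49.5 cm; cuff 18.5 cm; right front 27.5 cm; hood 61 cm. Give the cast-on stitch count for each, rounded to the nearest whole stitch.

collar 185; cuff 69; right front 103; hood 228.

Rate = 28/7.5 = 3.733 sts per cm.
collar: 49.5 × 3.733 = 184.80 → 185.
cuff: 18.5 × 3.733 = 69.07 → 69.
right front: 27.5 × 3.733 = 102.67 → 103.
hood: 61 × 3.733 = 227.73 → 228.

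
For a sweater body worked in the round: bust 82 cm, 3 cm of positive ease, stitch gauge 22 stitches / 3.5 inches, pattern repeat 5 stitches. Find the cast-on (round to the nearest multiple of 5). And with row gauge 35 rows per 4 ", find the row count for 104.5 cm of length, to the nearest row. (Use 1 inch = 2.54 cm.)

Finished = 82 + 3 = 85 cm.
85 cm × 1/2.54 = 33.46 inches.
22/3.5 = 6.286 sts per in; 33.46 × 6.286 = 210.35 sts.
Nearest multiple of 5 → 210.
104.5 cm = 41.14 inches; × 8.75 = 359.99 → 360 rows.

Cast on 210 stitches; work 360 rows.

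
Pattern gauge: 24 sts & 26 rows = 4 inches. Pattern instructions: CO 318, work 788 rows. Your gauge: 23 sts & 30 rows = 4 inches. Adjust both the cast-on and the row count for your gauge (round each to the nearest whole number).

Cast on 305 stitches; work 909 rows.

Stitches: 318 × 23/24 = 304.75 → 305.
Rows: 788 × 30/26 = 909.23 → 909.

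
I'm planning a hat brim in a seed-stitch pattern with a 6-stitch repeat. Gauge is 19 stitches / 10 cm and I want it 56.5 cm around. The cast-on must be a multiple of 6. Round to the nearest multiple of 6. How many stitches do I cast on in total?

Cast on 108 stitches.

19 / 10 = 1.9 sts per cm.
56.5 × 1.9 = 107.35 sts.
Nearest multiple of 6: 108.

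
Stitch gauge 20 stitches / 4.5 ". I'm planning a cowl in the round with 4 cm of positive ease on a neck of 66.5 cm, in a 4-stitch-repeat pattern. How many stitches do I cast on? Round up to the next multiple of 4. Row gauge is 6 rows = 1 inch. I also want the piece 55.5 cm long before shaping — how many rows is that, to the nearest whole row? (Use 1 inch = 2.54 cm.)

Finished = 66.5 + 4 = 70.5 cm.
70.5 cm × 1/2.54 = 27.76 inches.
20/4.5 = 4.444 sts per in; 27.76 × 4.444 = 123.36 sts.
Next multiple of 4 → 124.
55.5 cm = 21.85 inches; × 6 = 131.10 → 131 rows.

Cast on 124 stitches; work 131 rows.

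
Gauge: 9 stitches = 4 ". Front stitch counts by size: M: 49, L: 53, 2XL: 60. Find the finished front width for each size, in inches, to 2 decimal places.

M 21.78 inches; L 23.56 inches; 2XL 26.67 inches.

9/4 = 2.25 sts per in.
M: 49 / 2.25 = 21.778 → 21.78 in.
L: 53 / 2.25 = 23.556 → 23.56 in.
2XL: 60 / 2.25 = 26.667 → 26.67 in.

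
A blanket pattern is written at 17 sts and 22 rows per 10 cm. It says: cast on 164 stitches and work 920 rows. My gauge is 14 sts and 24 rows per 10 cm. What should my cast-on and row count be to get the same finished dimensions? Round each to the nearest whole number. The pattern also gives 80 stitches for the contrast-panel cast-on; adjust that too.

Cast on 135 stitches; work 1004 rows; contrast-panel cast-on 66 stitches.

Stitches: 164 × 14/17 = 135.06 → 135.
Rows: 920 × 24/22 = 1003.64 → 1004.
contrast-panel cast-on: 80 × 14/17 = 65.88 → 66.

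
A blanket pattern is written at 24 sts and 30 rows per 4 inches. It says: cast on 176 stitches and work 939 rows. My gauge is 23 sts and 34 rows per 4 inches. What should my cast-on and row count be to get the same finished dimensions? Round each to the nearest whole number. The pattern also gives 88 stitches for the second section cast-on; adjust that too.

Stitches: 176 × 23/24 = 168.67 → 169.
Rows: 939 × 34/30 = 1064.20 → 1064.
second section cast-on: 88 × 23/24 = 84.33 → 84.

Cast on 169 stitches; work 1064 rows; second section cast-on 84 stitches.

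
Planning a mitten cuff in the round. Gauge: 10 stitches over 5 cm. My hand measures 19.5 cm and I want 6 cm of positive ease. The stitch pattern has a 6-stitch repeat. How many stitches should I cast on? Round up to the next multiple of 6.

Finished = 19.5 + 6 = 25.5 cm.
10 / 5 = 2 sts/cm.
25.5 × 2 = 51.00 sts.
Next multiple of 6: 54.

CO 54 sts.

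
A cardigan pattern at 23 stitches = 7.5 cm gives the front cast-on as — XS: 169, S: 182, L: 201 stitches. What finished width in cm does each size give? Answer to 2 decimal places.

XS 55.11 cm; S 59.35 cm; L 65.54 cm.

23/7.5 = 3.067 sts per cm.
XS: 169 / 3.067 = 55.109 → 55.11 cm.
S: 182 / 3.067 = 59.348 → 59.35 cm.
L: 201 / 3.067 = 65.543 → 65.54 cm.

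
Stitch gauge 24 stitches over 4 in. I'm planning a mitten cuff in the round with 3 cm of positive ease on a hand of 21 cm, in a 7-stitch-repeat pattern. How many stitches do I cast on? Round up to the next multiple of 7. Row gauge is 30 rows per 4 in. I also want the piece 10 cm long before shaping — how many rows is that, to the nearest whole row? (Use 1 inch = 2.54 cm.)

Cast on 63 stitches; work 30 rows.

Finished = 21 + 3 = 24 cm.
24 cm × 1/2.54 = 9.45 inches.
24/4 = 6 sts per in; 9.45 × 6 = 56.69 sts.
Next multiple of 7 → 63.
10 cm = 3.94 inches; × 7.5 = 29.53 → 30 rows.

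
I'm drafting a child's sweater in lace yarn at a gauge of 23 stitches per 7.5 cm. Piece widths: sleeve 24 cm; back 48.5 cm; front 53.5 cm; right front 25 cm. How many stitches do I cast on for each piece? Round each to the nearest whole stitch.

sleeve 74; back 149; front 164; right front 77.

Rate = 23/7.5 = 3.067 sts per cm.
sleeve: 24 × 3.067 = 73.60 → 74.
back: 48.5 × 3.067 = 148.73 → 149.
front: 53.5 × 3.067 = 164.07 → 164.
right front: 25 × 3.067 = 76.67 → 77.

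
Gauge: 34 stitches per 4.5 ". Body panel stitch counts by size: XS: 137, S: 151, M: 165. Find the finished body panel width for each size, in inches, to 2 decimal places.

34/4.5 = 7.556 sts per in.
XS: 137 / 7.556 = 18.132 → 18.13 in.
S: 151 / 7.556 = 19.985 → 19.99 in.
M: 165 / 7.556 = 21.838 → 21.84 in.

XS 18.13 inches; S 19.99 inches; M 21.84 inches.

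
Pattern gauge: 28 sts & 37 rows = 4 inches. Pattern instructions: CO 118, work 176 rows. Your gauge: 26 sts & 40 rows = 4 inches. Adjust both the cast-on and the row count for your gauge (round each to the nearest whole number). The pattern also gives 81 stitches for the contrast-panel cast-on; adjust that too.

Stitches: 118 × 26/28 = 109.57 → 110.
Rows: 176 × 40/37 = 190.27 → 190.
contrast-panel cast-on: 81 × 26/28 = 75.21 → 75.

Cast on 110 stitches; work 190 rows; contrast-panel cast-on 75 stitches.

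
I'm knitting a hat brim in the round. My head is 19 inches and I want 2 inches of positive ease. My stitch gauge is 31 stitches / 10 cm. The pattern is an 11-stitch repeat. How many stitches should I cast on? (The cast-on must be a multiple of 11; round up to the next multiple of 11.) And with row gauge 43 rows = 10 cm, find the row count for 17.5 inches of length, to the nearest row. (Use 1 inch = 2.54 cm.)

Cast on 176 stitches; work 191 rows.

Finished = 19 + 2 = 21 inches.
21 inches × 2.54 = 53.34 cm.
31/10 = 3.1 sts per cm; 53.34 × 3.1 = 165.35 sts.
Next multiple of 11 → 176.
17.5 inches = 44.45 cm; × 4.3 = 191.13 → 191 rows.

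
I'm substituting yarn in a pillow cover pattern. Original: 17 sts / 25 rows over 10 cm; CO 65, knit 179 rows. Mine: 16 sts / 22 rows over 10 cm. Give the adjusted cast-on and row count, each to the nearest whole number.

Stitches: 65 × 16/17 = 61.18 → 61.
Rows: 179 × 22/25 = 157.52 → 158.

Cast on 61 stitches; work 158 rows.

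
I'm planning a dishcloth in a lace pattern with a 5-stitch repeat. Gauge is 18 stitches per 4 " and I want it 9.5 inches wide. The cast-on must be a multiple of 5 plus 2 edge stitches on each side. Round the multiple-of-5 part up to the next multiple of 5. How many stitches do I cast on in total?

CO 44 sts.

18 / 4 = 4.5 sts per inch.
9.5 × 4.5 = 42.75 sts.
Less 4 edge sts → 38.75 for the repeat.
Next multiple of 5: 40.
Add back 4 edge sts → 44.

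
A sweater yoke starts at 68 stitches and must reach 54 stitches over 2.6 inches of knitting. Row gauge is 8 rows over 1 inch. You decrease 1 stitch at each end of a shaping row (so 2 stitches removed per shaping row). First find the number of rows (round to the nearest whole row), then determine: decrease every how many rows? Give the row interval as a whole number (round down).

Decrease every 3rd row.

Rows = 2.6 × 8 = 20.8 → 21 rows.
Stitches to remove: 14 → 7 shaping rows (at 2 st each).
21 / 7 = 3.00 → every 3 rows.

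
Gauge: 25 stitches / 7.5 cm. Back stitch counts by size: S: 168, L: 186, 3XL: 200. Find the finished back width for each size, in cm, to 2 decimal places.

S 50.40 cm; L 55.80 cm; 3XL 60.00 cm.

25/7.5 = 3.333 sts per cm.
S: 168 / 3.333 = 50.400 → 50.40 cm.
L: 186 / 3.333 = 55.800 → 55.80 cm.
3XL: 200 / 3.333 = 60.000 → 60.00 cm.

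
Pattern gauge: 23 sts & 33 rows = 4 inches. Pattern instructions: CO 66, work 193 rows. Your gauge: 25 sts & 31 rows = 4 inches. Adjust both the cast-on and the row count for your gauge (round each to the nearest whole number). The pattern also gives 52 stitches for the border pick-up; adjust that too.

Cast on 72 stitches; work 181 rows; border pick-up 57 stitches.

Stitches: 66 × 25/23 = 71.74 → 72.
Rows: 193 × 31/33 = 181.30 → 181.
border pick-up: 52 × 25/23 = 56.52 → 57.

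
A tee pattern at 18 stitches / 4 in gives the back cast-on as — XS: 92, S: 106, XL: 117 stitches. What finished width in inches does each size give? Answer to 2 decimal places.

18/4 = 4.5 sts per in.
XS: 92 / 4.5 = 20.444 → 20.44 in.
S: 106 / 4.5 = 23.556 → 23.56 in.
XL: 117 / 4.5 = 26.000 → 26.00 in.

XS 20.44 inches; S 23.56 inches; XL 26.00 inches.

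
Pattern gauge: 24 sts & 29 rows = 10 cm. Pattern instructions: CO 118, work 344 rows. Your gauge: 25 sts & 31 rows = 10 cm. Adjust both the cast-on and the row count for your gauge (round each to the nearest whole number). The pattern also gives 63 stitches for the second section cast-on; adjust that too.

Cast on 123 stitches; work 368 rows; second section cast-on 66 stitches.

Stitches: 118 × 25/24 = 122.92 → 123.
Rows: 344 × 31/29 = 367.72 → 368.
second section cast-on: 63 × 25/24 = 65.62 → 66.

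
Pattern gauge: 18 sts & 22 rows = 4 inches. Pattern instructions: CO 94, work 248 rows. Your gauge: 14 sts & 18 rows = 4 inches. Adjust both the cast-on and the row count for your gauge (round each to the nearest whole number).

Cast on 73 stitches; work 203 rows.

Stitches: 94 × 14/18 = 73.11 → 73.
Rows: 248 × 18/22 = 202.91 → 203.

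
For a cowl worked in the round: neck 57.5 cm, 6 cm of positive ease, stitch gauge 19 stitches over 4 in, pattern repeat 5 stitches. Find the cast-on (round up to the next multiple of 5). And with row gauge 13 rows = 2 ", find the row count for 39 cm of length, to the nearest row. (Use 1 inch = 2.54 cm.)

Finished = 57.5 + 6 = 63.5 cm.
63.5 cm × 1/2.54 = 25.00 inches.
19/4 = 4.75 sts per in; 25.00 × 4.75 = 118.75 sts.
Next multiple of 5 → 120.
39 cm = 15.35 inches; × 6.5 = 99.80 → 100 rows.

Cast on 120 stitches; work 100 rows.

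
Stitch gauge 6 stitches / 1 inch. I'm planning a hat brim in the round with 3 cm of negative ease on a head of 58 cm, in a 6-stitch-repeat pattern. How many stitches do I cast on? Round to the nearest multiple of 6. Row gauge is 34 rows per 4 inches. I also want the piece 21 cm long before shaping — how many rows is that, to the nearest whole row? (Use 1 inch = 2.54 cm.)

Cast on 132 stitches; work 70 rows.

Finished = 58 − 3 = 55 cm.
55 cm × 1/2.54 = 21.65 inches.
6/1 = 6 sts per in; 21.65 × 6 = 129.92 sts.
Nearest multiple of 6 → 132.
21 cm = 8.27 inches; × 8.5 = 70.28 → 70 rows.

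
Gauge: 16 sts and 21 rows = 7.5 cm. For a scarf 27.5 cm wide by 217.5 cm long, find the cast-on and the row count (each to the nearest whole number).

Stitch gauge = 16/7.5 = 2.133 sts/cm; 27.5 × 2.133 = 58.67 → 59 sts.
Row gauge = 21/7.5 = 2.8 rows/cm; 217.5 × 2.8 = 609.00 → 609 rows.

Cast on 59 stitches and work 609 rows.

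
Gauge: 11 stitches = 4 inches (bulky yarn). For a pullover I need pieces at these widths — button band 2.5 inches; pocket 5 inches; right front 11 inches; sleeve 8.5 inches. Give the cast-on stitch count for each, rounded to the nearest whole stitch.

Rate = 11/4 = 2.75 sts per in.
button band: 2.5 × 2.75 = 6.88 → 7.
pocket: 5 × 2.75 = 13.75 → 14.
right front: 11 × 2.75 = 30.25 → 30.
sleeve: 8.5 × 2.75 = 23.38 → 23.

button band 7; pocket 14; right front 30; sleeve 23.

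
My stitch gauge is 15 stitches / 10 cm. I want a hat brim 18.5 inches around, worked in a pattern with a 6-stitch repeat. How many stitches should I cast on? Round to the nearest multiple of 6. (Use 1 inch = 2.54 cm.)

72 stitches.

18.5 in = 18.5 × 2.54 = 46.99 cm.
15 / 10 = 1.5 sts/cm.
46.99 × 1.5 = 70.48 sts.
→ 72.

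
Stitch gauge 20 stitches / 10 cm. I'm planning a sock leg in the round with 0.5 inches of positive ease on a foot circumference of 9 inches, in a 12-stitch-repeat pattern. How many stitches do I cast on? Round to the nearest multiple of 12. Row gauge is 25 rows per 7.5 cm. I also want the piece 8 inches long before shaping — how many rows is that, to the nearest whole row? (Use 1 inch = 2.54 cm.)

Cast on 48 stitches; work 68 rows.

Finished = 9 + 0.5 = 9.5 inches.
9.5 inches × 2.54 = 24.13 cm.
20/10 = 2 sts per cm; 24.13 × 2 = 48.26 sts.
Nearest multiple of 12 → 48.
8 inches = 20.32 cm; × 3.333 = 67.73 → 68 rows.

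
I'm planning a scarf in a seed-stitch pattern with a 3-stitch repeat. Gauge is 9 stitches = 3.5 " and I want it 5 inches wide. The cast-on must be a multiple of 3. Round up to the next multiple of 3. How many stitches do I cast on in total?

9 / 3.5 = 2.571 sts per inch.
5 × 2.571 = 12.86 sts.
Next multiple of 3: 15.

CO 15 sts.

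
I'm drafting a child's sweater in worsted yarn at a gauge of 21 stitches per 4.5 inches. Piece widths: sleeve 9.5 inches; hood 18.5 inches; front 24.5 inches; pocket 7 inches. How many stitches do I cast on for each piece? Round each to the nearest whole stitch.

Rate = 21/4.5 = 4.667 sts per in.
sleeve: 9.5 × 4.667 = 44.33 → 44.
hood: 18.5 × 4.667 = 86.33 → 86.
front: 24.5 × 4.667 = 114.33 → 114.
pocket: 7 × 4.667 = 32.67 → 33.

sleeve 44; hood 86; front 114; pocket 33.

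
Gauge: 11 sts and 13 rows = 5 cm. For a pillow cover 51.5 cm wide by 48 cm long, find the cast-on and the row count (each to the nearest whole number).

Cast on 113 stitches and work 125 rows.

Stitch gauge = 11/5 = 2.2 sts/cm; 51.5 × 2.2 = 113.30 → 113 sts.
Row gauge = 13/5 = 2.6 rows/cm; 48 × 2.6 = 124.80 → 125 rows.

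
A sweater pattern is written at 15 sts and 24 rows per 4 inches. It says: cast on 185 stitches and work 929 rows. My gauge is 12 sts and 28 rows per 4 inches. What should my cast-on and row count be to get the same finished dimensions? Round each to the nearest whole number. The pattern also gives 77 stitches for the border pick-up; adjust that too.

Cast on 148 stitches; work 1084 rows; border pick-up 62 stitches.

Stitches: 185 × 12/15 = 148.00 → 148.
Rows: 929 × 28/24 = 1083.83 → 1084.
border pick-up: 77 × 12/15 = 61.60 → 62.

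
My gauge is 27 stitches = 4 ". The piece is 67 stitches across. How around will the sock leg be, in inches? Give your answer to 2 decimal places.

27 stitches / 4 inch = 6.75 stitches per inch.
67 / 6.75 = 9.926 inches.

9.93 inches.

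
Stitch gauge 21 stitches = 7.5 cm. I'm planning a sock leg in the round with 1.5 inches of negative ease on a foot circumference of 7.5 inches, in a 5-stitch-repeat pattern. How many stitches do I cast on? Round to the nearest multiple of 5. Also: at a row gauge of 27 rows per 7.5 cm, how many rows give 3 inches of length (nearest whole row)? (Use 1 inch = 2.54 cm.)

Cast on 45 stitches; work 27 rows.

Finished = 7.5 − 1.5 = 6 inches.
6 inches × 2.54 = 15.24 cm.
21/7.5 = 2.8 sts per cm; 15.24 × 2.8 = 42.67 sts.
Nearest multiple of 5 → 45.
3 inches = 7.62 cm; × 3.6 = 27.43 → 27 rows.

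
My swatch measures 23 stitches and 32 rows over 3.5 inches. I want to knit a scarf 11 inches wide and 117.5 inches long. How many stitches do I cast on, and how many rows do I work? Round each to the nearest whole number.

Cast on 72 stitches and work 1074 rows.

Stitch gauge = 23/3.5 = 6.571 sts/in; 11 × 6.571 = 72.29 → 72 sts.
Row gauge = 32/3.5 = 9.143 rows/in; 117.5 × 9.143 = 1074.29 → 1074 rows.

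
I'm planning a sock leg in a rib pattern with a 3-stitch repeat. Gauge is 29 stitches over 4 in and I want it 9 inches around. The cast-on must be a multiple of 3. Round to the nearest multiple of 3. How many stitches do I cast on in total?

29 / 4 = 7.25 sts per inch.
9 × 7.25 = 65.25 sts.
Nearest multiple of 3: 66.

66 stitches.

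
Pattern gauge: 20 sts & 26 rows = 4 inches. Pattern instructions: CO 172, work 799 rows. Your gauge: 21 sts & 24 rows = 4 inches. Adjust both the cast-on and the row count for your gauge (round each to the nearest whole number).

Cast on 181 stitches; work 738 rows.

Stitches: 172 × 21/20 = 180.60 → 181.
Rows: 799 × 24/26 = 737.54 → 738.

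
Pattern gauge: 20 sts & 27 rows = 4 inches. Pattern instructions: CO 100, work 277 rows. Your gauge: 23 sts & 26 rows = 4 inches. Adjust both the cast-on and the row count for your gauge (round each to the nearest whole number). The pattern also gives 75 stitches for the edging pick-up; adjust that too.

Cast on 115 stitches; work 267 rows; edging pick-up 86 stitches.

Stitches: 100 × 23/20 = 115.00 → 115.
Rows: 277 × 26/27 = 266.74 → 267.
edging pick-up: 75 × 23/20 = 86.25 → 86.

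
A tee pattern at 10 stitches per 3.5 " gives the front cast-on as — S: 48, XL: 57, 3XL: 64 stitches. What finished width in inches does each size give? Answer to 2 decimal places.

10/3.5 = 2.857 sts per in.
S: 48 / 2.857 = 16.800 → 16.80 in.
XL: 57 / 2.857 = 19.950 → 19.95 in.
3XL: 64 / 2.857 = 22.400 → 22.40 in.

S 16.80 inches; XL 19.95 inches; 3XL 22.40 inches.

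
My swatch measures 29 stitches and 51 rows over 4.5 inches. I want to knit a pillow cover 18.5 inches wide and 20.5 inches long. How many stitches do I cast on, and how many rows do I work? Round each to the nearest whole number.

Cast on 119 stitches and work 232 rows.

Stitch gauge = 29/4.5 = 6.444 sts/in; 18.5 × 6.444 = 119.22 → 119 sts.
Row gauge = 51/4.5 = 11.333 rows/in; 20.5 × 11.333 = 232.33 → 232 rows.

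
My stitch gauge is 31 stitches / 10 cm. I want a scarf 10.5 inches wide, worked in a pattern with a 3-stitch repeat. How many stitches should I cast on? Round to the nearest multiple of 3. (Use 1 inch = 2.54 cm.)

10.5 in = 10.5 × 2.54 = 26.67 cm.
31 / 10 = 3.1 sts/cm.
26.67 × 3.1 = 82.68 sts.
→ 84.

Cast on 84 stitches.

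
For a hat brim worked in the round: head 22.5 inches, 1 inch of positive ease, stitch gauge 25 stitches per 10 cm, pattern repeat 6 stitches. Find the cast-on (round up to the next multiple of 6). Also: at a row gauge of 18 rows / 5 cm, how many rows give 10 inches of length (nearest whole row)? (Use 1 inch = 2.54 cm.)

Finished = 22.5 + 1 = 23.5 inches.
23.5 inches × 2.54 = 59.69 cm.
25/10 = 2.5 sts per cm; 59.69 × 2.5 = 149.22 sts.
Next multiple of 6 → 150.
10 inches = 25.40 cm; × 3.6 = 91.44 → 91 rows.

Cast on 150 stitches; work 91 rows.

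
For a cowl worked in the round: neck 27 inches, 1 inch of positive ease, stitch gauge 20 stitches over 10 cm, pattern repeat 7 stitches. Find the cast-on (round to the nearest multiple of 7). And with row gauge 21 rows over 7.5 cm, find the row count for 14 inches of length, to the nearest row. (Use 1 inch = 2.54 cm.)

Finished = 27 + 1 = 28 inches.
28 inches × 2.54 = 71.12 cm.
20/10 = 2 sts per cm; 71.12 × 2 = 142.24 sts.
Nearest multiple of 7 → 140.
14 inches = 35.56 cm; × 2.8 = 99.57 → 100 rows.

Cast on 140 stitches; work 100 rows.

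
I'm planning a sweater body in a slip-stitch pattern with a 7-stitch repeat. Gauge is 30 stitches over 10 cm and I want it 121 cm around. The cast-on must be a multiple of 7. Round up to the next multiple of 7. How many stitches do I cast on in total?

30 / 10 = 3 sts per cm.
121 × 3 = 363.00 sts.
Next multiple of 7: 364.

CO 364 sts.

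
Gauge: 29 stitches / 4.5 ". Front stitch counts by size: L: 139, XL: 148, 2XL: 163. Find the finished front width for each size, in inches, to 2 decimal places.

29/4.5 = 6.444 sts per in.
L: 139 / 6.444 = 21.569 → 21.57 in.
XL: 148 / 6.444 = 22.966 → 22.97 in.
2XL: 163 / 6.444 = 25.293 → 25.29 in.

L 21.57 inches; XL 22.97 inches; 2XL 25.29 inches.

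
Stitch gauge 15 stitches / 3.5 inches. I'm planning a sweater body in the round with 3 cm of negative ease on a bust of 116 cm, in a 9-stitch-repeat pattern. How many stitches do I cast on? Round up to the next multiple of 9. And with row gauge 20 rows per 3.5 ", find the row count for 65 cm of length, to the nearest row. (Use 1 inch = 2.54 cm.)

Cast on 198 stitches; work 146 rows.

Finished = 116 − 3 = 113 cm.
113 cm × 1/2.54 = 44.49 inches.
15/3.5 = 4.286 sts per in; 44.49 × 4.286 = 190.66 sts.
Next multiple of 9 → 198.
65 cm = 25.59 inches; × 5.714 = 146.23 → 146 rows.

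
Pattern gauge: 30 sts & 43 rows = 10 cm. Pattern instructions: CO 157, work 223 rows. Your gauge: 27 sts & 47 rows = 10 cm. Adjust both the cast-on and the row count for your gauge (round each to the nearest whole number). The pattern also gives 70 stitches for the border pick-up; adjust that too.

Stitches: 157 × 27/30 = 141.30 → 141.
Rows: 223 × 47/43 = 243.74 → 244.
border pick-up: 70 × 27/30 = 63.00 → 63.

Cast on 141 stitches; work 244 rows; border pick-up 63 stitches.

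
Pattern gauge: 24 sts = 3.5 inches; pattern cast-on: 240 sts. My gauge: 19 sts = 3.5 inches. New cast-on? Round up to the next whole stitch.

Scale factor = 19 / 24 = 0.792.
240 × 19 / 24 = 190.00 sts.

190 stitches.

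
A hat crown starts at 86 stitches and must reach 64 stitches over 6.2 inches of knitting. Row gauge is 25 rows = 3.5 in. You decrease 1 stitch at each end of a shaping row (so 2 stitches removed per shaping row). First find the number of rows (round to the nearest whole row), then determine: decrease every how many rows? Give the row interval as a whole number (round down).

Rows = 6.2 × 7.143 = 44.3 → 44 rows.
Stitches to remove: 22 → 11 shaping rows (at 2 st each).
44 / 11 = 4.00 → every 4 rows.

Decrease every 4th row.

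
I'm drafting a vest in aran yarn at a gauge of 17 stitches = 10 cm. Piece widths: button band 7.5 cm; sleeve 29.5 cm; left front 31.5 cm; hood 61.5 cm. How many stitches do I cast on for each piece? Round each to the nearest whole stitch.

Rate = 17/10 = 1.7 sts per cm.
button band: 7.5 × 1.7 = 12.75 → 13.
sleeve: 29.5 × 1.7 = 50.15 → 50.
left front: 31.5 × 1.7 = 53.55 → 54.
hood: 61.5 × 1.7 = 104.55 → 105.

button band 13; sleeve 50; left front 54; hood 105.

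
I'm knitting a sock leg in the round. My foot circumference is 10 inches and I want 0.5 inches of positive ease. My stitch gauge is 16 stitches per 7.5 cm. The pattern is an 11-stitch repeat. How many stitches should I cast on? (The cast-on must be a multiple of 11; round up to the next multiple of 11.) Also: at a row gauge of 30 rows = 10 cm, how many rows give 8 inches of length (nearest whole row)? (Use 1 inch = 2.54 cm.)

Cast on 66 stitches; work 61 rows.

Finished = 10 + 0.5 = 10.5 inches.
10.5 inches × 2.54 = 26.67 cm.
16/7.5 = 2.133 sts per cm; 26.67 × 2.133 = 56.90 sts.
Next multiple of 11 → 66.
8 inches = 20.32 cm; × 3 = 60.96 → 61 rows.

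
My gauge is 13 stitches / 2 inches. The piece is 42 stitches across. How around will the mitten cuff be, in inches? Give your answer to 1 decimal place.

6.5 inches.

13 stitches / 2 inch = 6.5 stitches per inch.
42 / 6.5 = 6.46 inches.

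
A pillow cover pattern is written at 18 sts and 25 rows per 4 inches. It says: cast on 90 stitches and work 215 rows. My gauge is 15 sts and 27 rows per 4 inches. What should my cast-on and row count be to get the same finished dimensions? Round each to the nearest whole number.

Stitches: 90 × 15/18 = 75.00 → 75.
Rows: 215 × 27/25 = 232.20 → 232.

Cast on 75 stitches; work 232 rows.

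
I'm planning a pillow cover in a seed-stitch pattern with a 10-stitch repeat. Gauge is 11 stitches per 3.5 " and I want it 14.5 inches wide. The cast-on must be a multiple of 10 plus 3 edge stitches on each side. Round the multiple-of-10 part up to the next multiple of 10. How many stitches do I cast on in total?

Cast on 46 stitches.

11 / 3.5 = 3.143 sts per inch.
14.5 × 3.143 = 45.57 sts.
Less 6 edge sts → 39.57 for the repeat.
Next multiple of 10: 40.
Add back 6 edge sts → 46.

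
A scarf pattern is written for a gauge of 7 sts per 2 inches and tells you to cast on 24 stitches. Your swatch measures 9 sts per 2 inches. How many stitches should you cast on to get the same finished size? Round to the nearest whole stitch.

Scale factor = 9 / 7 = 1.286.
24 × 9 / 7 = 30.86 sts.
→ 31 sts.

Cast on 31 stitches.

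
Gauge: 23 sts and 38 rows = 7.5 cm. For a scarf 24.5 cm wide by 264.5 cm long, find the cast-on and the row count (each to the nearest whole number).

Stitch gauge = 23/7.5 = 3.067 sts/cm; 24.5 × 3.067 = 75.13 → 75 sts.
Row gauge = 38/7.5 = 5.067 rows/cm; 264.5 × 5.067 = 1340.13 → 1340 rows.

Cast on 75 stitches and work 1340 rows.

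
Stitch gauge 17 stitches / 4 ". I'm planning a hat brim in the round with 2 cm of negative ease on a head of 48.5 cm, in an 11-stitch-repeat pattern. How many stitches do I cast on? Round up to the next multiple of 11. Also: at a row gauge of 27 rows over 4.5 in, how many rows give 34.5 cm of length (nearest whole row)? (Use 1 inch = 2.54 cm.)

Finished = 48.5 − 2 = 46.5 cm.
46.5 cm × 1/2.54 = 18.31 inches.
17/4 = 4.25 sts per in; 18.31 × 4.25 = 77.81 sts.
Next multiple of 11 → 88.
34.5 cm = 13.58 inches; × 6 = 81.50 → 81 rows.

Cast on 88 stitches; work 81 rows.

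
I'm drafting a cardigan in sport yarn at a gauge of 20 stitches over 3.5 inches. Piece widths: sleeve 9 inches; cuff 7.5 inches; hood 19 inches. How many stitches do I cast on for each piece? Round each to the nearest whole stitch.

sleeve 51; cuff 43; hood 109.

Rate = 20/3.5 = 5.714 sts per in.
sleeve: 9 × 5.714 = 51.43 → 51.
cuff: 7.5 × 5.714 = 42.86 → 43.
hood: 19 × 5.714 = 108.57 → 109.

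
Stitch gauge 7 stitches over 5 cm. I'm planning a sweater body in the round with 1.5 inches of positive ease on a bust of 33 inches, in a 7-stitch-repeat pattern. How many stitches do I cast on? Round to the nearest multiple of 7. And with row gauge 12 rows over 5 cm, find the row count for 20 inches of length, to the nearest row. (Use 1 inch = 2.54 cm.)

Cast on 126 stitches; work 122 rows.

Finished = 33 + 1.5 = 34.5 inches.
34.5 inches × 2.54 = 87.63 cm.
7/5 = 1.4 sts per cm; 87.63 × 1.4 = 122.68 sts.
Nearest multiple of 7 → 126.
20 inches = 50.80 cm; × 2.4 = 121.92 → 122 rows.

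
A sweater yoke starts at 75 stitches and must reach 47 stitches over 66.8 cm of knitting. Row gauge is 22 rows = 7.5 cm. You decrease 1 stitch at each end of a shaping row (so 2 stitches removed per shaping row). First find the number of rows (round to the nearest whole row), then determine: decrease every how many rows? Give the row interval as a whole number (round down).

Decrease every 14th row.

Rows = 66.8 × 2.933 = 195.9 → 196 rows.
Stitches to remove: 28 → 14 shaping rows (at 2 st each).
196 / 14 = 14.00 → every 14 rows.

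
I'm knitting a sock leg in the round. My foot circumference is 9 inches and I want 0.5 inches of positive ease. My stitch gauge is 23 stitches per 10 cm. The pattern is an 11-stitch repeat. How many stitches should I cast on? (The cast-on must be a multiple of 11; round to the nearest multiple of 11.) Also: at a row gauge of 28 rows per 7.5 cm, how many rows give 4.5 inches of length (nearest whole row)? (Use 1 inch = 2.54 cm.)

Finished = 9 + 0.5 = 9.5 inches.
9.5 inches × 2.54 = 24.13 cm.
23/10 = 2.3 sts per cm; 24.13 × 2.3 = 55.50 sts.
Nearest multiple of 11 → 55.
4.5 inches = 11.43 cm; × 3.733 = 42.67 → 43 rows.

Cast on 55 stitches; work 43 rows.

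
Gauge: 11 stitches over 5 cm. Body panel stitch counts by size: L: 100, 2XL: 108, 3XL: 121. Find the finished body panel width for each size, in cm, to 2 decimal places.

L 45.45 cm; 2XL 49.09 cm; 3XL 55.00 cm.

11/5 = 2.2 sts per cm.
L: 100 / 2.2 = 45.455 → 45.45 cm.
2XL: 108 / 2.2 = 49.091 → 49.09 cm.
3XL: 121 / 2.2 = 55.000 → 55.00 cm.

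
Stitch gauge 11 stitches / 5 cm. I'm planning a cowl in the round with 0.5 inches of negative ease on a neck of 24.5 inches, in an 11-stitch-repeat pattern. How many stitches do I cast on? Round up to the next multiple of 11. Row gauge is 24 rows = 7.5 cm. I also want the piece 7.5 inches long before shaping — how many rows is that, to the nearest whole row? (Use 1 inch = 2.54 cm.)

Finished = 24.5 − 0.5 = 24 inches.
24 inches × 2.54 = 60.96 cm.
11/5 = 2.2 sts per cm; 60.96 × 2.2 = 134.11 sts.
Next multiple of 11 → 143.
7.5 inches = 19.05 cm; × 3.2 = 60.96 → 61 rows.

Cast on 143 stitches; work 61 rows.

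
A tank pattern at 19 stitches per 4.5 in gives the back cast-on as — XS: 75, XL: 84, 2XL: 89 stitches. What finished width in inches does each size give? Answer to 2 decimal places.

19/4.5 = 4.222 sts per in.
XS: 75 / 4.222 = 17.763 → 17.76 in.
XL: 84 / 4.222 = 19.895 → 19.89 in.
2XL: 89 / 4.222 = 21.079 → 21.08 in.

XS 17.76 inches; XL 19.89 inches; 2XL 21.08 inches.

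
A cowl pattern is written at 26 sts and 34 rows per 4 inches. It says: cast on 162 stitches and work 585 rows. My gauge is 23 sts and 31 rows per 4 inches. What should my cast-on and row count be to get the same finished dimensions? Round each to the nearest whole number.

Stitches: 162 × 23/26 = 143.31 → 143.
Rows: 585 × 31/34 = 533.38 → 533.

Cast on 143 stitches; work 533 rows.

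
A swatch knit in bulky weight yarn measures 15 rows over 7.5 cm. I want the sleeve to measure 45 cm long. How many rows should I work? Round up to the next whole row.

15 rows / 7.5 cm = 2 rows per cm.
45 × 2 = 90.00 rows.

Work 90 rows.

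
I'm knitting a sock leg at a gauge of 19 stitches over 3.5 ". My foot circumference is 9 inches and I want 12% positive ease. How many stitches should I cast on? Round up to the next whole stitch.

55 stitches.

Finished = 9 × 1.12 = 10.08 in.
19 / 3.5 = 5.429 sts per inch.
10.08 × 5.429 = 54.72 sts.
→ 55 sts.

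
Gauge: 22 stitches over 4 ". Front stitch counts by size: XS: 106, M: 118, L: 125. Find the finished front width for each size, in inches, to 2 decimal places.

22/4 = 5.5 sts per in.
XS: 106 / 5.5 = 19.273 → 19.27 in.
M: 118 / 5.5 = 21.455 → 21.45 in.
L: 125 / 5.5 = 22.727 → 22.73 in.

XS 19.27 inches; M 21.45 inches; L 22.73 inches.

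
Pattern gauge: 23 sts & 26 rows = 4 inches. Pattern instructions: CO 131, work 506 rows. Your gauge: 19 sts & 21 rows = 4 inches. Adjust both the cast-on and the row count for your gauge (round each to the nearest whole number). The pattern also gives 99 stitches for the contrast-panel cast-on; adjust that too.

Cast on 108 stitches; work 409 rows; contrast-panel cast-on 82 stitches.

Stitches: 131 × 19/23 = 108.22 → 108.
Rows: 506 × 21/26 = 408.69 → 409.
contrast-panel cast-on: 99 × 19/23 = 81.78 → 82.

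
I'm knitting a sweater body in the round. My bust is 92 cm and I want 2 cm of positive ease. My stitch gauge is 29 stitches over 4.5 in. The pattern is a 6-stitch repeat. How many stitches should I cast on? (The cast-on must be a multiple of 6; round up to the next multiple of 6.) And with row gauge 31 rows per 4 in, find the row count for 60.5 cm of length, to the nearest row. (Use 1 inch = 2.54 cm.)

Cast on 240 stitches; work 185 rows.

Finished = 92 + 2 = 94 cm.
94 cm × 1/2.54 = 37.01 inches.
29/4.5 = 6.444 sts per in; 37.01 × 6.444 = 238.50 sts.
Next multiple of 6 → 240.
60.5 cm = 23.82 inches; × 7.75 = 184.60 → 185 rows.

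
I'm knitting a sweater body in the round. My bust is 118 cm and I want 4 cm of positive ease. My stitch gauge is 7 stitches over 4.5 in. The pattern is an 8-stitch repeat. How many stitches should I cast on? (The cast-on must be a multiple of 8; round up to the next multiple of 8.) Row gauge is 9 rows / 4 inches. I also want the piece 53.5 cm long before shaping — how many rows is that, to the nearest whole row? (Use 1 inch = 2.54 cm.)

Finished = 118 + 4 = 122 cm.
122 cm × 1/2.54 = 48.03 inches.
7/4.5 = 1.556 sts per in; 48.03 × 1.556 = 74.72 sts.
Next multiple of 8 → 80.
53.5 cm = 21.06 inches; × 2.25 = 47.39 → 47 rows.

Cast on 80 stitches; work 47 rows.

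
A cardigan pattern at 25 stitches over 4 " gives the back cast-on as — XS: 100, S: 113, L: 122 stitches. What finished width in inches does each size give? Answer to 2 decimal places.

25/4 = 6.25 sts per in.
XS: 100 / 6.25 = 16.000 → 16.00 in.
S: 113 / 6.25 = 18.080 → 18.08 in.
L: 122 / 6.25 = 19.520 → 19.52 in.

XS 16.00 inches; S 18.08 inches; L 19.52 inches.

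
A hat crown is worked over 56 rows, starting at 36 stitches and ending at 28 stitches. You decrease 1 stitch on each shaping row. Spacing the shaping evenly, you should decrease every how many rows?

Stitches to remove: |28 − 36| = 8.
Shaping rows needed: 8 / 1 = 8.
56 rows / 8 = every 7 rows.

Decrease every 7th row.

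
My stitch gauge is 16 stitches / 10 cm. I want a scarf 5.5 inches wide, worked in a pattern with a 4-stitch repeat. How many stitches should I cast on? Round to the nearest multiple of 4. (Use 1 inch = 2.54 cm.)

5.5 in = 5.5 × 2.54 = 13.97 cm.
16 / 10 = 1.6 sts/cm.
13.97 × 1.6 = 22.35 sts.
→ 24.

CO 24 sts.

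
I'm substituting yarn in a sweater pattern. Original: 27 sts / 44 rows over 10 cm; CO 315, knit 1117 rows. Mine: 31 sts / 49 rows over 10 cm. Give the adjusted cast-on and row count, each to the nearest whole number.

Cast on 362 stitches; work 1244 rows.

Stitches: 315 × 31/27 = 361.67 → 362.
Rows: 1117 × 49/44 = 1243.93 → 1244.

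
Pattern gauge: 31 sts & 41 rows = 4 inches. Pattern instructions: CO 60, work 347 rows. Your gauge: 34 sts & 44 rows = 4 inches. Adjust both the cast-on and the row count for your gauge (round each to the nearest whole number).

Cast on 66 stitches; work 372 rows.

Stitches: 60 × 34/31 = 65.81 → 66.
Rows: 347 × 44/41 = 372.39 → 372.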